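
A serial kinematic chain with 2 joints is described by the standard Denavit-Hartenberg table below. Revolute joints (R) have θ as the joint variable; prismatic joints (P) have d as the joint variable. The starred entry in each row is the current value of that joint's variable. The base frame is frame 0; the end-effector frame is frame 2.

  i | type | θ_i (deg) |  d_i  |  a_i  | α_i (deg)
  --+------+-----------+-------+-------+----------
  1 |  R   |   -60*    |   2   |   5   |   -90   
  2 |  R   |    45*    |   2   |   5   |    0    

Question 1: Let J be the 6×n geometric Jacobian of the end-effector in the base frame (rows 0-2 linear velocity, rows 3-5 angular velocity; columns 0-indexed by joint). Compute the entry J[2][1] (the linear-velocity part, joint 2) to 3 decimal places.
-3.536

axis z_1 = (0.8660,0.5000,0.0000); lever o_n−o_1 = (3.4998,-2.0619,-3.5355)
cross product → J_v[:, 1] = (-1.7678,3.0619,-3.5355)
J_ω[:, 1] = z_1
entry J[2][1] = -3.5355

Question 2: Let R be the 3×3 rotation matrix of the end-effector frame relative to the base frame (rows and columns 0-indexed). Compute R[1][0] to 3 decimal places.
End-effector x-axis (col 0 of R) = (0.3536,-0.6124,-0.7071)
R[1][0] = -0.6124

-0.612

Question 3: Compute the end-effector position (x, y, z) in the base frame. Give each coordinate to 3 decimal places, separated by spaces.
6.000 -6.392 -1.536

after link 1: o_1 = (2.5000, -4.3301, 2.0000)
after link 2: o_2 = (5.9998, -6.3920, -1.5355)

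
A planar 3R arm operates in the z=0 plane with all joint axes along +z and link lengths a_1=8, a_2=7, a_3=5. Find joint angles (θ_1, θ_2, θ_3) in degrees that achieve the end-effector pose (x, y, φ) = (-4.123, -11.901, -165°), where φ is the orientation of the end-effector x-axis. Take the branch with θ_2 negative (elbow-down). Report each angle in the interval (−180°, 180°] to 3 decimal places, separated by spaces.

-45.004 -89.997 -29.999

wrist centre = target − a_3·(cos φ, sin φ) = (0.7066, -10.6069)
cos θ_2 = (113.0058−8²−7²)/(2·8·7) = 0.0001; θ_2 = -89.9971° (elbow-down)
β = atan2(-10.6069,0.7066) = -86.1886°; ψ = atan2(-7.0000,8.0004) = -41.1846°
θ_1 = β − ψ = -45.0040°
θ_3 = φ − θ_1 − θ_2 = -29.9990° (wrapped to (-180°,180°])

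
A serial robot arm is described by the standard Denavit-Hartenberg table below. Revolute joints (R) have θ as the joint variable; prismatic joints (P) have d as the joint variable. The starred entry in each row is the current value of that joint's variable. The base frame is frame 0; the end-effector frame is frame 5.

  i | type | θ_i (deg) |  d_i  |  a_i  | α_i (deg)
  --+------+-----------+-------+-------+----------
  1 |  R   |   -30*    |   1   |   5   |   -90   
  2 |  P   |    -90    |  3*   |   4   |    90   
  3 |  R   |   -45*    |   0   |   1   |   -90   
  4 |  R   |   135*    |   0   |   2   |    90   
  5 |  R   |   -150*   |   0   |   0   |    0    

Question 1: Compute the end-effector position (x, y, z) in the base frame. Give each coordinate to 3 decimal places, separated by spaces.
after link 1: o_1 = (4.3301, -2.5000, 1.0000)
after link 2: o_2 = (5.8301, 0.0981, 5.0000)
after link 3: o_3 = (5.4766, -0.5143, 5.7071)
after link 4: o_4 = (7.2013, -0.3554, 4.7071)
after link 5: o_5 = (7.2013, -0.3554, 4.7071)

7.201 -0.355 4.707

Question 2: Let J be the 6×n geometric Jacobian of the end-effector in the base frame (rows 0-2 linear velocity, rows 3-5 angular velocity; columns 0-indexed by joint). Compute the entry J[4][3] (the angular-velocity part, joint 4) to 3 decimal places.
0.612

axis z_3 = (0.3536,0.6124,0.7071); lever o_n−o_3 = (1.7247,0.1589,-1.0000)
cross product → J_v[:, 3] = (-0.7247,1.5731,-1.0000)
J_ω[:, 3] = z_3
entry J[4][3] = 0.6124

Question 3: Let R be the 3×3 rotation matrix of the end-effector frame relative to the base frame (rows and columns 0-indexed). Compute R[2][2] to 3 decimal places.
End-effector z-axis (col 2 of R) = (0.3624,-0.7866,0.5000)
R[2][2] = 0.5000

0.500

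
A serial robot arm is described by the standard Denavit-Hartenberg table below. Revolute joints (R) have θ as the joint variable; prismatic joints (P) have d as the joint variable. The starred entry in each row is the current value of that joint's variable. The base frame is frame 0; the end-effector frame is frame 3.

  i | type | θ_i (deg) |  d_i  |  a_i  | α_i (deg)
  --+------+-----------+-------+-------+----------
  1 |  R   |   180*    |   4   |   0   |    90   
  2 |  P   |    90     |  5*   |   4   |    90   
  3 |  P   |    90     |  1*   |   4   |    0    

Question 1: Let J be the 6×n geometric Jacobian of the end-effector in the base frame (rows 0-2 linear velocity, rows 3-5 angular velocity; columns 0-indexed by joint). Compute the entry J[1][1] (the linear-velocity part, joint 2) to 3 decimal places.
1.000

prismatic axis z_1 = (0.0000,1.0000,0.0000)
J_v[:, 1] = z_1; J_ω[:, 1] = (0,0,0)
entry J[1][1] = 1.0000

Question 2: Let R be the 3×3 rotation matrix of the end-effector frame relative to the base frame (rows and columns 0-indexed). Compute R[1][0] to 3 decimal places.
End-effector x-axis (col 0 of R) = (0.0000,1.0000,0.0000)
R[1][0] = 1.0000

1.000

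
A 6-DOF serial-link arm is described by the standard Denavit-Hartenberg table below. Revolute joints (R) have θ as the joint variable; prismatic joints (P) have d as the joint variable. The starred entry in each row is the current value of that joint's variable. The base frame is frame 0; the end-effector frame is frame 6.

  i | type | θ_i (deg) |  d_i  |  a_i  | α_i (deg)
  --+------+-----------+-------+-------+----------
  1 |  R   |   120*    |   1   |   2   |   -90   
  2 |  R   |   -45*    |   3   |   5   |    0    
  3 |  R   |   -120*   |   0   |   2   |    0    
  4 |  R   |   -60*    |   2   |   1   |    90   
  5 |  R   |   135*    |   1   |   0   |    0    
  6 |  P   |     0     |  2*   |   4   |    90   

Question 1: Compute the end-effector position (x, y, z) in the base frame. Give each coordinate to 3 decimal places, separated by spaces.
-10.289 2.163 4.225

after link 1: o_1 = (-1.0000, 1.7321, 1.0000)
after link 2: o_2 = (-5.3658, 3.2939, 4.5355)
after link 3: o_3 = (-4.3999, 1.6209, 5.0532)
after link 4: o_4 = (-5.7784, 0.0085, 4.3461)
after link 5: o_5 = (-6.1320, 0.6209, 3.6390)
after link 6: o_6 = (-10.2886, 2.1635, 4.2247)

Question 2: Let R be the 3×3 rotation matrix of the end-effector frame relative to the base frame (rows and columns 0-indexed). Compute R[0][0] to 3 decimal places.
End-effector x-axis (col 0 of R) = (-0.8624,0.0795,0.5000)
R[0][0] = -0.8624

-0.862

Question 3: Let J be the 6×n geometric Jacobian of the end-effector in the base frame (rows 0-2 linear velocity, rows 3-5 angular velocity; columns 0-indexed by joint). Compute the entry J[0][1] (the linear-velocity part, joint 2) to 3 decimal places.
axis z_1 = (-0.8660,-0.5000,0.0000); lever o_n−o_1 = (-9.2886,0.4314,3.2247)
cross product → J_v[:, 1] = (-1.6124,2.7927,-5.0179)
J_ω[:, 1] = z_1
entry J[0][1] = -1.6124

-1.612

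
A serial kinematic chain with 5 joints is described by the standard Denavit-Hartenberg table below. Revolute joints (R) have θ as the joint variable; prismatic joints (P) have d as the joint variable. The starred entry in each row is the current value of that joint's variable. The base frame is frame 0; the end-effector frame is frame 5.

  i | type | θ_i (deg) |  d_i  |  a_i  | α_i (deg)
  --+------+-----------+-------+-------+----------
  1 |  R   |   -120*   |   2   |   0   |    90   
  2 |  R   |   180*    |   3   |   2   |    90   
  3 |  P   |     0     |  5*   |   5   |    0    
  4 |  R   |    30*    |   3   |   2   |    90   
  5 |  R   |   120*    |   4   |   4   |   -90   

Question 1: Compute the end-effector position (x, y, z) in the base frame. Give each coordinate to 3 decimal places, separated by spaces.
4.902 7.562 13.464

after link 1: o_1 = (0.0000, 0.0000, 2.0000)
after link 2: o_2 = (-1.5981, 3.2321, 2.0000)
after link 3: o_3 = (0.9019, 7.5622, 7.0000)
after link 4: o_4 = (0.9019, 9.5622, 10.0000)
after link 5: o_5 = (4.9019, 7.5622, 13.4641)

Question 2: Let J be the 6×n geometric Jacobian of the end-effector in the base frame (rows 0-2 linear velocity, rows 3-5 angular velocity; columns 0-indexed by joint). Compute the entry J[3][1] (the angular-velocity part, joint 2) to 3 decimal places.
-0.866

axis z_1 = (-0.8660,0.5000,0.0000); lever o_n−o_1 = (4.9019,7.5622,11.4641)
cross product → J_v[:, 1] = (5.7321,9.9282,-9.0000)
J_ω[:, 1] = z_1
entry J[3][1] = -0.8660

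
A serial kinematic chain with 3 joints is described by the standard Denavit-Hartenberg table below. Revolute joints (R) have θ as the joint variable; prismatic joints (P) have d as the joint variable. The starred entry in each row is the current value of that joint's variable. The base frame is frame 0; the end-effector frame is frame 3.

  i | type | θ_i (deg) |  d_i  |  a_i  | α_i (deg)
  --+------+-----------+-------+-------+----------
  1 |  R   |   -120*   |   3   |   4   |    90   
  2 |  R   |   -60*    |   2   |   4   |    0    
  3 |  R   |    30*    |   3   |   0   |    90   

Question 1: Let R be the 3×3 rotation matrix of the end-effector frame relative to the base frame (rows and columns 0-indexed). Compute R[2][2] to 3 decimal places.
-0.866

End-effector z-axis (col 2 of R) = (0.2500,0.4330,-0.8660)
R[2][2] = -0.8660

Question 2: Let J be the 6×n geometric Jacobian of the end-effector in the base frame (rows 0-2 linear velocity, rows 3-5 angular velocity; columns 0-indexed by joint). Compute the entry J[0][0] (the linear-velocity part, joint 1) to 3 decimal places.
axis z_0 = ẑ; lever o_n−o_0 = (-7.3301,-2.6962,-0.4641)
cross product → J_v[:, 0] = (2.6962,-7.3301,0.0000)
J_ω[:, 0] = z_0
entry J[0][0] = 2.6962

2.696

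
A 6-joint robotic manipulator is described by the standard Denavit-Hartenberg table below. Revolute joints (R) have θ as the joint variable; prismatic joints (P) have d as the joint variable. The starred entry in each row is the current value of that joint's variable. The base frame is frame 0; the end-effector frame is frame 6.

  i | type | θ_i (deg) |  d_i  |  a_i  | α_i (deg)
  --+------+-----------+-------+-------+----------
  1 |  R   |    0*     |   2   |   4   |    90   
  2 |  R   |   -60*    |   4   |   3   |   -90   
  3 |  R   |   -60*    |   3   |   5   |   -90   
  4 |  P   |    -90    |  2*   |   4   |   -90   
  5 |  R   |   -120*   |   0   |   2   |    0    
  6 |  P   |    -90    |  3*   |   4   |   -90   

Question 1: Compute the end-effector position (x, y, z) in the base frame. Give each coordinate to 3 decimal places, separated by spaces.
10.446 -10.062 -4.093

after link 1: o_1 = (4.0000, 0.0000, 2.0000)
after link 2: o_2 = (5.5000, -4.0000, -0.5981)
after link 3: o_3 = (9.3481, -8.3301, -1.2631)
after link 4: o_4 = (13.6782, -7.3301, -0.7631)
after link 5: o_5 = (13.5622, -6.4641, -2.5622)
after link 6: o_6 = (10.4462, -10.0622, -4.0933)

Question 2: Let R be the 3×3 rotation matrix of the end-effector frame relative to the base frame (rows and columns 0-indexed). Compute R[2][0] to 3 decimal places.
-0.058

End-effector x-axis (col 0 of R) = (-0.9665,-0.2500,-0.0580)
R[2][0] = -0.0580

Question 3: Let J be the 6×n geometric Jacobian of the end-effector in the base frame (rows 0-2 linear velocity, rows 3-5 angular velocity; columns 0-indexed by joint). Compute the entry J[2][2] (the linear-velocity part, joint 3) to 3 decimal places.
-5.250

axis z_2 = (0.8660,-0.0000,0.5000); lever o_n−o_2 = (4.9462,-6.0622,-3.4952)
cross product → J_v[:, 2] = (3.0311,5.5000,-5.2500)
J_ω[:, 2] = z_2
entry J[2][2] = -5.2500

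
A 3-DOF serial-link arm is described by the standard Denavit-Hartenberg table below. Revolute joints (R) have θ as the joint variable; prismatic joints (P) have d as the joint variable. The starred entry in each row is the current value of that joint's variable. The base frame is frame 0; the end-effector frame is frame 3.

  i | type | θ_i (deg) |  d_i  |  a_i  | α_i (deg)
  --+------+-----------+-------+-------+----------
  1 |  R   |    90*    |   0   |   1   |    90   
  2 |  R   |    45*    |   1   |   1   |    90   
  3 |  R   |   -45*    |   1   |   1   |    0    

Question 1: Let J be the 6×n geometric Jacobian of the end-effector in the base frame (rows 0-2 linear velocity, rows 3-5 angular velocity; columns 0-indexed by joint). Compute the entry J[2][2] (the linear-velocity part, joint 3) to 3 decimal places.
axis z_2 = (0.0000,0.7071,-0.7071); lever o_n−o_2 = (-0.7071,1.2071,-0.2071)
cross product → J_v[:, 2] = (0.7071,0.5000,0.5000)
J_ω[:, 2] = z_2
entry J[2][2] = 0.5000

0.500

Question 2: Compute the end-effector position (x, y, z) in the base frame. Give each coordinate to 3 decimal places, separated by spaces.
0.293 2.914 0.500

after link 1: o_1 = (0.0000, 1.0000, 0.0000)
after link 2: o_2 = (1.0000, 1.7071, 0.7071)
after link 3: o_3 = (0.2929, 2.9142, 0.5000)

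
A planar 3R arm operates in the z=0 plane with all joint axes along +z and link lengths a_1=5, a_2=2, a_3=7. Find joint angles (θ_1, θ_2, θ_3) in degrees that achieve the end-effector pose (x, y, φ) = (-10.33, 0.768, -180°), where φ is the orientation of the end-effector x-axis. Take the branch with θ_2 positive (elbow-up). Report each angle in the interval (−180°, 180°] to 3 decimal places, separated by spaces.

150.000 150.004 -120.005

wrist centre = target − a_3·(cos φ, sin φ) = (-3.3300, 0.7680)
cos θ_2 = (11.6787−5²−2²)/(2·5·2) = -0.8661; θ_2 = 150.0044° (elbow-up)
β = atan2(0.7680,-3.3300) = 167.0129°; ψ = atan2(0.9999,3.2679) = 17.0125°
θ_1 = β − ψ = 150.0004°
θ_3 = φ − θ_1 − θ_2 = -120.0048° (wrapped to (-180°,180°])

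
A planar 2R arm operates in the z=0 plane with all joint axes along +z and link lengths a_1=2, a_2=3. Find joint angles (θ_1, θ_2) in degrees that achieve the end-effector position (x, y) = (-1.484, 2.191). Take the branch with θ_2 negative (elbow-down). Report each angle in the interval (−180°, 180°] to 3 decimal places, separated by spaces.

-156.796 -119.985

cos θ_2 = (7.0027−2²−3²)/(2·2·3) = -0.4998; θ_2 = -119.9849° (elbow-down)
β = atan2(2.1910,-1.4840) = 124.1104°; ψ = atan2(-2.5985,0.5007) = -79.0937°
θ_1 = β − ψ = 203.2041°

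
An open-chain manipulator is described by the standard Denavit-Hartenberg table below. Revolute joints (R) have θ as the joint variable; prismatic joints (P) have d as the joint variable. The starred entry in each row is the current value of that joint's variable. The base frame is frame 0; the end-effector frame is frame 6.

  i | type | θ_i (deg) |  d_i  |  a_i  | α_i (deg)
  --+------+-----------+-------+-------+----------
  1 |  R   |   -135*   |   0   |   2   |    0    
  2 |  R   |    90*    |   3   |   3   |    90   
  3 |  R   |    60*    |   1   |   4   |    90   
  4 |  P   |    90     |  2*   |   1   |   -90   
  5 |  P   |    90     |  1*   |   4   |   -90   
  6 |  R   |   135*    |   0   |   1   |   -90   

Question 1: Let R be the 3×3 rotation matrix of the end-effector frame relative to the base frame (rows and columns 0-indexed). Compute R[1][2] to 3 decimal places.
-0.183

End-effector z-axis (col 2 of R) = (0.1830,-0.1830,-0.9659)
R[1][2] = -0.1830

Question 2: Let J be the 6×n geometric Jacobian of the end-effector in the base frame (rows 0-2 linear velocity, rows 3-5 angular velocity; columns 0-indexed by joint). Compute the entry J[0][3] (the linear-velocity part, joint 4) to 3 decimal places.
prismatic axis z_3 = (0.6124,-0.6124,-0.5000)
J_v[:, 3] = z_3; J_ω[:, 3] = (0,0,0)
entry J[0][3] = 0.6124

0.612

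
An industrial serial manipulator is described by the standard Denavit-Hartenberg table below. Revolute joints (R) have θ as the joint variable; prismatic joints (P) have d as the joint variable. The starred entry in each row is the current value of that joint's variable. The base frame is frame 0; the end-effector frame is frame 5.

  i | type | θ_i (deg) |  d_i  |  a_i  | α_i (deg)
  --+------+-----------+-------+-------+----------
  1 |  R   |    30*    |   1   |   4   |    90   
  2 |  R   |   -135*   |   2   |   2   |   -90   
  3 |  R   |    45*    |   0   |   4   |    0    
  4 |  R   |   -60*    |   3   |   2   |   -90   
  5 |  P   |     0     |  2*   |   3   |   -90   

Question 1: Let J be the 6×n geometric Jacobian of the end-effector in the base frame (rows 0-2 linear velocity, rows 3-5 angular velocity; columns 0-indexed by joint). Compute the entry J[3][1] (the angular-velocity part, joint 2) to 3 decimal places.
axis z_1 = (0.5000,-0.8660,0.0000); lever o_n−o_1 = (-5.1273,-1.2672,-9.3166)
cross product → J_v[:, 1] = (8.0684,4.6583,-5.0740)
J_ω[:, 1] = z_1
entry J[3][1] = 0.5000

0.500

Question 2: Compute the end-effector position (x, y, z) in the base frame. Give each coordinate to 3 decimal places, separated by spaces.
-1.663 0.733 -8.317

after link 1: o_1 = (3.4641, 2.0000, 1.0000)
after link 2: o_2 = (3.2394, -0.4392, -0.4142)
after link 3: o_3 = (0.0931, 1.0103, -2.4142)
after link 4: o_4 = (1.0060, 0.9397, -5.9016)
after link 5: o_5 = (-1.6632, 0.7328, -8.3166)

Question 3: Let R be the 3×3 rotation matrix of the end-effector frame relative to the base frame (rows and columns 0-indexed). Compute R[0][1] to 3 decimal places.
End-effector y-axis (col 1 of R) = (0.6415,-0.7450,0.1830)
R[0][1] = 0.6415

0.641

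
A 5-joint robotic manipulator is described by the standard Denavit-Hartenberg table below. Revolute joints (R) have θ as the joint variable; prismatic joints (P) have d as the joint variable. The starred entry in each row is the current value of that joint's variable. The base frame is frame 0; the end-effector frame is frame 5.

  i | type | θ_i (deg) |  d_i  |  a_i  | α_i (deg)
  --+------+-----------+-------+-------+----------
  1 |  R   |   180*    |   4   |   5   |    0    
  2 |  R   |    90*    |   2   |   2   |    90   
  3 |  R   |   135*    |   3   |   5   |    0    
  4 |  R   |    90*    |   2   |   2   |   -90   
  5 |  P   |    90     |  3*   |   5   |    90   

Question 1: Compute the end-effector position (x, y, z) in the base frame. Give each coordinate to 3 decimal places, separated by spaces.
-5.000 0.828 6.000

after link 1: o_1 = (-5.0000, 0.0000, 4.0000)
after link 2: o_2 = (-5.0000, -2.0000, 6.0000)
after link 3: o_3 = (-8.0000, 1.5355, 9.5355)
after link 4: o_4 = (-10.0000, 2.9497, 8.1213)
after link 5: o_5 = (-5.0000, 0.8284, 6.0000)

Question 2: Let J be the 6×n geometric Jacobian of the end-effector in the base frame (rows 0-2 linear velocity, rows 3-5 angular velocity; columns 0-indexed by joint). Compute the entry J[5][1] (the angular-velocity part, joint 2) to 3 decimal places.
1.000

axis z_1 = (0.0000,0.0000,1.0000); lever o_n−o_1 = (0.0000,0.8284,2.0000)
cross product → J_v[:, 1] = (-0.8284,0.0000,0.0000)
J_ω[:, 1] = z_1
entry J[5][1] = 1.0000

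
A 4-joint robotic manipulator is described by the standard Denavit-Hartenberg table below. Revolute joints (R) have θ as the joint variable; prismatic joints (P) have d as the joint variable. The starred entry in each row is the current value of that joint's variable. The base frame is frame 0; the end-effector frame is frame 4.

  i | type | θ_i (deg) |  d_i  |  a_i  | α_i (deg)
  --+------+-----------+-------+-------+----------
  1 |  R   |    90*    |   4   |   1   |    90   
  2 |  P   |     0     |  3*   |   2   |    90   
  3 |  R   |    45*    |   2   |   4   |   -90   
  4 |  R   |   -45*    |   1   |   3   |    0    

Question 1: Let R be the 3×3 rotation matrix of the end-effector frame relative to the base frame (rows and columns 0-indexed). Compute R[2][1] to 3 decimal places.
End-effector y-axis (col 1 of R) = (0.5000,0.5000,0.7071)
R[2][1] = 0.7071

0.707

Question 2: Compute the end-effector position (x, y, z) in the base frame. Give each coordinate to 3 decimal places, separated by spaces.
after link 1: o_1 = (0.0000, 1.0000, 4.0000)
after link 2: o_2 = (3.0000, 3.0000, 4.0000)
after link 3: o_3 = (5.8284, 5.8284, 2.0000)
after link 4: o_4 = (8.0355, 6.6213, -0.1213)

8.036 6.621 -0.121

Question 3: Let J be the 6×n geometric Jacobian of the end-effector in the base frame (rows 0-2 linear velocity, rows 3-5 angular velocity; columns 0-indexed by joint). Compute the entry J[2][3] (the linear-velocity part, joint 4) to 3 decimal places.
axis z_3 = (0.7071,-0.7071,0.0000); lever o_n−o_3 = (2.2071,0.7929,-2.1213)
cross product → J_v[:, 3] = (1.5000,1.5000,2.1213)
J_ω[:, 3] = z_3
entry J[2][3] = 2.1213

2.121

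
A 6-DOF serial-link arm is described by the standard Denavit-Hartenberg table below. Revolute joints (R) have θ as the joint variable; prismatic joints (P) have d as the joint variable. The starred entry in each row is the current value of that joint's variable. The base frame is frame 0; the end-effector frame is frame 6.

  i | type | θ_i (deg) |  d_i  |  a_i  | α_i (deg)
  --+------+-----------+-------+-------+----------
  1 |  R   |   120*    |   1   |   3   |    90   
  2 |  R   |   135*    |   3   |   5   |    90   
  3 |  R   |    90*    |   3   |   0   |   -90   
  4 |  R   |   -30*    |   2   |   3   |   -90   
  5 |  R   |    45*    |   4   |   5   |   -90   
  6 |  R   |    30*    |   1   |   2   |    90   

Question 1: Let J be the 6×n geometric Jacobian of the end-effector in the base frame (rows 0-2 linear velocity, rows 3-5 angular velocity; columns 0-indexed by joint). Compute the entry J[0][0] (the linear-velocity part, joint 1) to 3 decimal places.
-5.123

axis z_0 = ẑ; lever o_n−o_0 = (9.2917,5.1227,9.7652)
cross product → J_v[:, 0] = (-5.1227,9.2917,0.0000)
J_ω[:, 0] = z_0
entry J[0][0] = -5.1227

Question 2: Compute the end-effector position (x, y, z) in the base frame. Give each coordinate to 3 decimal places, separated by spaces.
after link 1: o_1 = (-1.5000, 2.5981, 1.0000)
after link 2: o_2 = (2.8658, 1.0362, 4.5355)
after link 3: o_3 = (1.8052, 2.8733, 6.6569)
after link 4: o_4 = (2.8177, 6.3157, 6.3033)
after link 5: o_5 = (9.0512, 5.6428, 7.6038)
after link 6: o_6 = (9.2917, 5.1227, 9.7652)

9.292 5.123 9.765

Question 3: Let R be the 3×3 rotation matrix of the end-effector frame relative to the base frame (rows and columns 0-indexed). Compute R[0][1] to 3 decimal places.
End-effector y-axis (col 1 of R) = (-0.1553,-0.9557,0.2500)
R[0][1] = -0.1553

-0.155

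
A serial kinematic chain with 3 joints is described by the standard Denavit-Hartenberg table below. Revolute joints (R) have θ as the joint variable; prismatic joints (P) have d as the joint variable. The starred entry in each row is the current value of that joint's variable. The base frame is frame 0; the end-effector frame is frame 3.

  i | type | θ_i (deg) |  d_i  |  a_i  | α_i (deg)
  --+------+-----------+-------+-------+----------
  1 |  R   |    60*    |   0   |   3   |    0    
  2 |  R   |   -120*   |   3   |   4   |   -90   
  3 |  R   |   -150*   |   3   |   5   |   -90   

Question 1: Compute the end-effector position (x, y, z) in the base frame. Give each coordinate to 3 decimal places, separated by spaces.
3.933 4.384 5.500

after link 1: o_1 = (1.5000, 2.5981, 0.0000)
after link 2: o_2 = (3.5000, -0.8660, 3.0000)
after link 3: o_3 = (3.9330, 4.3840, 5.5000)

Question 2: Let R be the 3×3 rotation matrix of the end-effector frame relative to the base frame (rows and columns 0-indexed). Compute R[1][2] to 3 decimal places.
End-effector z-axis (col 2 of R) = (0.2500,-0.4330,0.8660)
R[1][2] = -0.4330

-0.433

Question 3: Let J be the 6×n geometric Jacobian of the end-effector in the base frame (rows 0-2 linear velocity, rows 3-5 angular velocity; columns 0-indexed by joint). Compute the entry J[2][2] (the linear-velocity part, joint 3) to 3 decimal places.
4.330

axis z_2 = (0.8660,0.5000,0.0000); lever o_n−o_2 = (0.4330,5.2500,2.5000)
cross product → J_v[:, 2] = (1.2500,-2.1651,4.3301)
J_ω[:, 2] = z_2
entry J[2][2] = 4.3301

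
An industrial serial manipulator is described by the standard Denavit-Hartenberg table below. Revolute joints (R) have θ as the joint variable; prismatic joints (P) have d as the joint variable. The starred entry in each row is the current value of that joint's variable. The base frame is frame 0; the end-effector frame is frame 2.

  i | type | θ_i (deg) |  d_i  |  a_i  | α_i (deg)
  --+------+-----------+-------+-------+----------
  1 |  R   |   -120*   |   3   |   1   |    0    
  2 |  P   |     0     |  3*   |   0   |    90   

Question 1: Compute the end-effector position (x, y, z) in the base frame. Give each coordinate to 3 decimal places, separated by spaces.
after link 1: o_1 = (-0.5000, -0.8660, 3.0000)
after link 2: o_2 = (-0.5000, -0.8660, 6.0000)

-0.500 -0.866 6.000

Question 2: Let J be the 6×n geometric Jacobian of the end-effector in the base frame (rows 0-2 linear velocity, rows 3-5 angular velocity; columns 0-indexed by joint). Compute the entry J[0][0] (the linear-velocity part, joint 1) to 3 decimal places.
axis z_0 = ẑ; lever o_n−o_0 = (-0.5000,-0.8660,6.0000)
cross product → J_v[:, 0] = (0.8660,-0.5000,0.0000)
J_ω[:, 0] = z_0
entry J[0][0] = 0.8660

0.866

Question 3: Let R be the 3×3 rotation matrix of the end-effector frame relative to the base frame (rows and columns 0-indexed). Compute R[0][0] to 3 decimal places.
-0.500

End-effector x-axis (col 0 of R) = (-0.5000,-0.8660,0.0000)
R[0][0] = -0.5000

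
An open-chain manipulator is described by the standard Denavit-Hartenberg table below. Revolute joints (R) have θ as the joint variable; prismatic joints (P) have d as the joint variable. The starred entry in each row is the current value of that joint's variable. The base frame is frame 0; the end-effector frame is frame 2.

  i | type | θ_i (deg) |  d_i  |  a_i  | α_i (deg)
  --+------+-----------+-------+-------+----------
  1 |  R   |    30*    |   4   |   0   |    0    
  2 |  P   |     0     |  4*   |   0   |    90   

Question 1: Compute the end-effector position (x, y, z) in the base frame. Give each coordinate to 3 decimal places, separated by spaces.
0.000 0.000 8.000

after link 1: o_1 = (0.0000, 0.0000, 4.0000)
after link 2: o_2 = (0.0000, 0.0000, 8.0000)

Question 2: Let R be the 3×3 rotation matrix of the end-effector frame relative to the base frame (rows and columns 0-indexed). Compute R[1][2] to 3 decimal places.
-0.866

End-effector z-axis (col 2 of R) = (0.5000,-0.8660,0.0000)
R[1][2] = -0.8660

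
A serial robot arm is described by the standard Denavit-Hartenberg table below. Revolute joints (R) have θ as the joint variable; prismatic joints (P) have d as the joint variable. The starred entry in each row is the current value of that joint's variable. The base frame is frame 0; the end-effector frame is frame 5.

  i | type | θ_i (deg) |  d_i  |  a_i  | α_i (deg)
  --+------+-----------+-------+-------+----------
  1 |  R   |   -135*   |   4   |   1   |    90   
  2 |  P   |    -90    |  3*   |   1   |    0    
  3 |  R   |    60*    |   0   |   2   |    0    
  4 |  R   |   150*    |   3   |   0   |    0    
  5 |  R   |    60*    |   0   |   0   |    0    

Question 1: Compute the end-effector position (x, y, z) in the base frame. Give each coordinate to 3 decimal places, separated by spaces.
after link 1: o_1 = (-0.7071, -0.7071, 4.0000)
after link 2: o_2 = (-2.8284, 1.4142, 3.0000)
after link 3: o_3 = (-4.0532, 0.1895, 2.0000)
after link 4: o_4 = (-6.1745, 2.3108, 2.0000)
after link 5: o_5 = (-6.1745, 2.3108, 2.0000)

-6.174 2.311 2.000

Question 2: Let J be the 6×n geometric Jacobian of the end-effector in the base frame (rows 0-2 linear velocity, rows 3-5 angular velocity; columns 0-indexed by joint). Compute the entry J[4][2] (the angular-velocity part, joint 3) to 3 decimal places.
0.707

axis z_2 = (-0.7071,0.7071,0.0000); lever o_n−o_2 = (-3.3461,0.8966,-1.0000)
cross product → J_v[:, 2] = (-0.7071,-0.7071,1.7321)
J_ω[:, 2] = z_2
entry J[4][2] = 0.7071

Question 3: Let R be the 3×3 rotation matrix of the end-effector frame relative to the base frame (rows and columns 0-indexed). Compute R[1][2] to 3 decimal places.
0.707

End-effector z-axis (col 2 of R) = (-0.7071,0.7071,0.0000)
R[1][2] = 0.7071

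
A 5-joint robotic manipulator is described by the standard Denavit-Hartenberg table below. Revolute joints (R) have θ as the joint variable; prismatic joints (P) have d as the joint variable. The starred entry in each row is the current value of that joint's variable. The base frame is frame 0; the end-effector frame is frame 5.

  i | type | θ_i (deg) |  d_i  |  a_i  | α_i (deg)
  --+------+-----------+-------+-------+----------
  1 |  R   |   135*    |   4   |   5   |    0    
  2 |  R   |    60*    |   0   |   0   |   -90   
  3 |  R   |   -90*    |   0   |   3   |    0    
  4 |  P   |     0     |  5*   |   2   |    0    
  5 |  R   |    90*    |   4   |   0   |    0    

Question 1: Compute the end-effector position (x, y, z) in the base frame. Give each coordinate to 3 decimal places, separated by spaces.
after link 1: o_1 = (-3.5355, 3.5355, 4.0000)
after link 2: o_2 = (-3.5355, 3.5355, 4.0000)
after link 3: o_3 = (-3.5355, 3.5355, 7.0000)
after link 4: o_4 = (-2.2414, -1.2941, 9.0000)
after link 5: o_5 = (-1.2062, -5.1578, 9.0000)

-1.206 -5.158 9.000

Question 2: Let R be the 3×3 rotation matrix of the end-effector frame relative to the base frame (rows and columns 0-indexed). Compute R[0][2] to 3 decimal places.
0.259

End-effector z-axis (col 2 of R) = (0.2588,-0.9659,0.0000)
R[0][2] = 0.2588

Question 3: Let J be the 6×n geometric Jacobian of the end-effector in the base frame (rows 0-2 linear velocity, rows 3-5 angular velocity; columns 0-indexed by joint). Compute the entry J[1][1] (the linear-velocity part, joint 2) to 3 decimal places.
2.329

axis z_1 = (0.0000,0.0000,1.0000); lever o_n−o_1 = (2.3294,-8.6933,5.0000)
cross product → J_v[:, 1] = (8.6933,2.3294,-0.0000)
J_ω[:, 1] = z_1
entry J[1][1] = 2.3294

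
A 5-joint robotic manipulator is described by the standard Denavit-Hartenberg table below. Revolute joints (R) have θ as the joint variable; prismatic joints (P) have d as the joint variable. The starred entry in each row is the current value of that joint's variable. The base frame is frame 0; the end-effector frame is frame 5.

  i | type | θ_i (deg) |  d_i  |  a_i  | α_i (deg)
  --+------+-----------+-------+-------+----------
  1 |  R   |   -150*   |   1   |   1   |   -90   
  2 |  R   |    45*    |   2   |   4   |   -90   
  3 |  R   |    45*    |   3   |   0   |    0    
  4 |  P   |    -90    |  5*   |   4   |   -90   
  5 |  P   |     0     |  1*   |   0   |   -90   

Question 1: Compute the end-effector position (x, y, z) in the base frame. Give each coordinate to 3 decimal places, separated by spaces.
after link 1: o_1 = (-0.8660, -0.5000, 1.0000)
after link 2: o_2 = (-2.3155, -3.6463, -1.8284)
after link 3: o_3 = (-0.4784, -2.5856, -3.9497)
after link 4: o_4 = (2.2656, -4.2673, -9.4853)
after link 5: o_5 = (1.4791, -3.9050, -9.9853)

1.479 -3.905 -9.985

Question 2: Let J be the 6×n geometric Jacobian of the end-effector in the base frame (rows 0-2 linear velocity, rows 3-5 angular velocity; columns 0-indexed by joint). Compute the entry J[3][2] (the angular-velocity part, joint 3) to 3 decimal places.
0.612

axis z_2 = (0.6124,0.3536,-0.7071); lever o_n−o_2 = (3.7946,-0.2587,-8.1569)
cross product → J_v[:, 2] = (-3.0668,2.3119,-1.5000)
J_ω[:, 2] = z_2
entry J[3][2] = 0.6124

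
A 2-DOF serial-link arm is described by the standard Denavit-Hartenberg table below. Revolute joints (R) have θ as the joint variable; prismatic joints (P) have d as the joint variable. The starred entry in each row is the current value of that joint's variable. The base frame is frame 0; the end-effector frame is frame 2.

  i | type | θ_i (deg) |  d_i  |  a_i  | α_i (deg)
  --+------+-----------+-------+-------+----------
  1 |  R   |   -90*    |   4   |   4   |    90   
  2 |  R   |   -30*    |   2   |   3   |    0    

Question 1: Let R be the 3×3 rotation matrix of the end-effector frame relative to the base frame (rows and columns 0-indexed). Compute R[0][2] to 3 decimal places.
End-effector z-axis (col 2 of R) = (-1.0000,-0.0000,0.0000)
R[0][2] = -1.0000

-1.000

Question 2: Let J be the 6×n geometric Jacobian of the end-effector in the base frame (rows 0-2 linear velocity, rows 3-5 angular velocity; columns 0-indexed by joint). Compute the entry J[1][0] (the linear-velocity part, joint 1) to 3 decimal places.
-2.000

axis z_0 = ẑ; lever o_n−o_0 = (-2.0000,-6.5981,2.5000)
cross product → J_v[:, 0] = (6.5981,-2.0000,0.0000)
J_ω[:, 0] = z_0
entry J[1][0] = -2.0000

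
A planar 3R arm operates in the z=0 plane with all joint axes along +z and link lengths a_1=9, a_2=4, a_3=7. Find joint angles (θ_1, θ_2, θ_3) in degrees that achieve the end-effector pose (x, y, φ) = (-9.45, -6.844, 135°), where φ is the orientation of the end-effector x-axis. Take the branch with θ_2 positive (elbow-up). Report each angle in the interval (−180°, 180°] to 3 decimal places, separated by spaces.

wrist centre = target − a_3·(cos φ, sin φ) = (-4.5003, -11.7937)
cos θ_2 = (159.3448−9²−4²)/(2·9·4) = 0.8659; θ_2 = 30.0144° (elbow-up)
β = atan2(-11.7937,-4.5003) = -110.8858°; ψ = atan2(2.0009,12.4636) = 9.1203°
θ_1 = β − ψ = -120.0061°
θ_3 = φ − θ_1 − θ_2 = -135.0083° (wrapped to (-180°,180°])

-120.006 30.014 -135.008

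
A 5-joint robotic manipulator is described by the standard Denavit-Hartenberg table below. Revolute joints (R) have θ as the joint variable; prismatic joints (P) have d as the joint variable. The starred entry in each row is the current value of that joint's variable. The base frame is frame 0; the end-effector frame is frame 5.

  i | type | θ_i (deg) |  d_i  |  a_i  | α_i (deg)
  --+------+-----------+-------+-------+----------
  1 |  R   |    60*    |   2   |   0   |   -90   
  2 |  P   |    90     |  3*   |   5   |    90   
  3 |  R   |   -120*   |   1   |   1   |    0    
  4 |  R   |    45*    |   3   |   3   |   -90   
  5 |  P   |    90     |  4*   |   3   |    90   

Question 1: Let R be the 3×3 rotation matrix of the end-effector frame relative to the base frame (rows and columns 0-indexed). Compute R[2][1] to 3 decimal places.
End-effector y-axis (col 1 of R) = (-0.2241,0.1294,-0.9659)
R[2][1] = -0.9659

-0.966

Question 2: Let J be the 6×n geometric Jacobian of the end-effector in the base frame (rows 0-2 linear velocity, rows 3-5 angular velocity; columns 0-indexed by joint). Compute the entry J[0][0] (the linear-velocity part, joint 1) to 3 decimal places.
axis z_0 = ẑ; lever o_n−o_0 = (0.2649,1.0018,-7.1402)
cross product → J_v[:, 0] = (-1.0018,0.2649,0.0000)
J_ω[:, 0] = z_0
entry J[0][0] = -1.0018

-1.002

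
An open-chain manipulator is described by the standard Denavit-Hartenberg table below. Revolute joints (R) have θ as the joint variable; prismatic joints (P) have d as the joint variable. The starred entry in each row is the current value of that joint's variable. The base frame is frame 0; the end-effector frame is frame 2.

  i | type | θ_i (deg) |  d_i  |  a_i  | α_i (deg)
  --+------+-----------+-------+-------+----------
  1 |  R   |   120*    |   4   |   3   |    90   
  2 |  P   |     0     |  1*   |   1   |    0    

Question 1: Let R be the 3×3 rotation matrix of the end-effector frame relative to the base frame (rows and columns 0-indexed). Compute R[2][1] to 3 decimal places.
1.000

End-effector y-axis (col 1 of R) = (-0.0000,-0.0000,1.0000)
R[2][1] = 1.0000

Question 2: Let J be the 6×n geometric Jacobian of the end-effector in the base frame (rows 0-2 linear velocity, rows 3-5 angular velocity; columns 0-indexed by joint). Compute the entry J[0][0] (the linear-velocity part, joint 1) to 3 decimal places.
-3.964

axis z_0 = ẑ; lever o_n−o_0 = (-1.1340,3.9641,4.0000)
cross product → J_v[:, 0] = (-3.9641,-1.1340,0.0000)
J_ω[:, 0] = z_0
entry J[0][0] = -3.9641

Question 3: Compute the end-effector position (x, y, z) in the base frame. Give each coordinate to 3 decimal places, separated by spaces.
after link 1: o_1 = (-1.5000, 2.5981, 4.0000)
after link 2: o_2 = (-1.1340, 3.9641, 4.0000)

-1.134 3.964 4.000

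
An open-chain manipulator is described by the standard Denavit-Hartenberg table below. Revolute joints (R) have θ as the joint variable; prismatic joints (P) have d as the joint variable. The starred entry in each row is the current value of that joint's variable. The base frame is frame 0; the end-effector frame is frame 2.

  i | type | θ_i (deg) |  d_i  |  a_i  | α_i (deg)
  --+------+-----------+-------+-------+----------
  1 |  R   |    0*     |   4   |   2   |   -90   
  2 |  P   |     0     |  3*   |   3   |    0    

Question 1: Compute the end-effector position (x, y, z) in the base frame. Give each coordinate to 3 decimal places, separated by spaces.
after link 1: o_1 = (2.0000, 0.0000, 4.0000)
after link 2: o_2 = (5.0000, 3.0000, 4.0000)

5.000 3.000 4.000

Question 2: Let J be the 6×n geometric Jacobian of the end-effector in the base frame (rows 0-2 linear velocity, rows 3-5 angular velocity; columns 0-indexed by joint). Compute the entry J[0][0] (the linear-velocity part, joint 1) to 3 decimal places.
-3.000

axis z_0 = ẑ; lever o_n−o_0 = (5.0000,3.0000,4.0000)
cross product → J_v[:, 0] = (-3.0000,5.0000,0.0000)
J_ω[:, 0] = z_0
entry J[0][0] = -3.0000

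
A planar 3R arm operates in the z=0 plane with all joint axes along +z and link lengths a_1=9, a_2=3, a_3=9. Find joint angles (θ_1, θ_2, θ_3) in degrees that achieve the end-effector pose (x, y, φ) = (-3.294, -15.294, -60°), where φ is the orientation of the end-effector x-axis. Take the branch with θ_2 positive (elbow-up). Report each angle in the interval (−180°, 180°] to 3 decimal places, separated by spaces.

-150.002 60.009 29.993

wrist centre = target − a_3·(cos φ, sin φ) = (-7.7940, -7.4998)
cos θ_2 = (116.9930−9²−3²)/(2·9·3) = 0.4999; θ_2 = 60.0086° (elbow-up)
β = atan2(-7.4998,-7.7940) = -136.1021°; ψ = atan2(2.5983,10.4996) = 13.8995°
θ_1 = β − ψ = -150.0017°
θ_3 = φ − θ_1 − θ_2 = 29.9931° (wrapped to (-180°,180°])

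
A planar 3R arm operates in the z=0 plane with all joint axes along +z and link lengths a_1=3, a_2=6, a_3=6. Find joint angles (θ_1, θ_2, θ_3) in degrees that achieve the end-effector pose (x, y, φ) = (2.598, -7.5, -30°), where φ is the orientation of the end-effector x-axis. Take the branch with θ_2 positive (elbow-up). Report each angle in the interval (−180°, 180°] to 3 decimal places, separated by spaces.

wrist centre = target − a_3·(cos φ, sin φ) = (-2.5982, -4.5000)
cos θ_2 = (27.0004−3²−6²)/(2·3·6) = -0.5000; θ_2 = 119.9993° (elbow-up)
β = atan2(-4.5000,-2.5982) = -120.0007°; ψ = atan2(5.1962,0.0001) = 89.9993°
θ_1 = β − ψ = -210.0000°
θ_3 = φ − θ_1 − θ_2 = 60.0007° (wrapped to (-180°,180°])

150.000 119.999 60.001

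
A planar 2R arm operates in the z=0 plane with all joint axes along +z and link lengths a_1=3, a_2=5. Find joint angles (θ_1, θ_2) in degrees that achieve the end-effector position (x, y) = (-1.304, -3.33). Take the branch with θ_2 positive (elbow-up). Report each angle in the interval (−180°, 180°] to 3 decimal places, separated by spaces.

cos θ_2 = (12.7893−3²−5²)/(2·3·5) = -0.7070; θ_2 = 134.9932° (elbow-up)
β = atan2(-3.3300,-1.3040) = -111.3849°; ψ = atan2(3.5360,-0.5351) = 98.6056°
θ_1 = β − ψ = -209.9905°

150.010 134.993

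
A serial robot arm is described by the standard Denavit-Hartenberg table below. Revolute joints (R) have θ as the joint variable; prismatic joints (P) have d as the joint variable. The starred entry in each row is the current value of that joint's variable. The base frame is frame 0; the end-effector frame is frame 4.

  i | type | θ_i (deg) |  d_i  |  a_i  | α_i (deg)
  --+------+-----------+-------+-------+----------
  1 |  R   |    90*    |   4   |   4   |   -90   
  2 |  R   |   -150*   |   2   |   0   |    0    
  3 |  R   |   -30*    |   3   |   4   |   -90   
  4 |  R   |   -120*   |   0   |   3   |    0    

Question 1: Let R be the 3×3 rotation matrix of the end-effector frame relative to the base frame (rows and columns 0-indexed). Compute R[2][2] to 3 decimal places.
End-effector z-axis (col 2 of R) = (0.0000,0.0000,1.0000)
R[2][2] = 1.0000

1.000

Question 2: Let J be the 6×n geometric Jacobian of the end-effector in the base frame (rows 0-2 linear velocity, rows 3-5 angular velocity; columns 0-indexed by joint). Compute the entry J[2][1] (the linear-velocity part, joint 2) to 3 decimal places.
axis z_1 = (-1.0000,0.0000,0.0000); lever o_n−o_1 = (-7.5981,-2.5000,0.0000)
cross product → J_v[:, 1] = (0.0000,-0.0000,2.5000)
J_ω[:, 1] = z_1
entry J[2][1] = 2.5000

2.500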